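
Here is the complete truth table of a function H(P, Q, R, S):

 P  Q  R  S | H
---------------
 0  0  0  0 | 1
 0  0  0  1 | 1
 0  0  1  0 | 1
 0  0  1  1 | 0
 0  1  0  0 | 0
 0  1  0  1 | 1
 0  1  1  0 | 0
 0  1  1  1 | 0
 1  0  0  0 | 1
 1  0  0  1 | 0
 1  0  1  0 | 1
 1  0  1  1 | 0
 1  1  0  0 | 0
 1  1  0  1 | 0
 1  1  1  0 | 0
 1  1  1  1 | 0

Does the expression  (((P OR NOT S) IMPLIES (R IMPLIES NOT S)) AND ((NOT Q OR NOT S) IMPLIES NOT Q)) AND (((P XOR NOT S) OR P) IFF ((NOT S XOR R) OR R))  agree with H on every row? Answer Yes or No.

Yes

Check the formula against H row by row:
  P=0, Q=0, R=0, S=0: formula gives 1, H = 1 ✓
  P=0, Q=0, R=0, S=1: formula gives 1, H = 1 ✓
  P=0, Q=0, R=1, S=0: formula gives 1, H = 1 ✓
  P=0, Q=0, R=1, S=1: formula gives 0, H = 0 ✓
  … (the remaining 12 rows also agree.)
Every row agrees, so the formula is equivalent.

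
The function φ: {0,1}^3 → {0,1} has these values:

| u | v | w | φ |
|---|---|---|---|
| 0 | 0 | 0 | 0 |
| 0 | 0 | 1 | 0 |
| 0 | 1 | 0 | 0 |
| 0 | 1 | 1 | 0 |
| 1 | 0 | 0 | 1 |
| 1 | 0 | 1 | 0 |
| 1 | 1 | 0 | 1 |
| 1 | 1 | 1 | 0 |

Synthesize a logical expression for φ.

The 1-rows are (1,0,0), (1,1,0). Each contributes one minterm — u·¬v·¬w; u·v·¬w — and their disjunction is a sum-of-products form of φ.

φ(u, v, w) = ((u & ~v) & ~w) | ((u & v) & ~w)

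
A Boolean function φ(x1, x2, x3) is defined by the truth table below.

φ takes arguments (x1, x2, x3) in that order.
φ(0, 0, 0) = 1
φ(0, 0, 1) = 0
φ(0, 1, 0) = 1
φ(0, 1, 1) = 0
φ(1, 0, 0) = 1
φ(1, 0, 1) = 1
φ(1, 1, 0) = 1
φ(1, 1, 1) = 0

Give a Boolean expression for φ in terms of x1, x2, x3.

There are just 3 zero rows: (0,0,1), (0,1,1), (1,1,1). Their minterms are ¬x1·¬x2·x3, ¬x1·x2·x3, x1·x2·x3; the OR of those covers precisely the 0-outputs, and negating it yields φ.

φ(x1, x2, x3) = ~((((~x1 & ~x2) & x3) | ((~x1 & x2) & x3)) | ((x1 & x2) & x3))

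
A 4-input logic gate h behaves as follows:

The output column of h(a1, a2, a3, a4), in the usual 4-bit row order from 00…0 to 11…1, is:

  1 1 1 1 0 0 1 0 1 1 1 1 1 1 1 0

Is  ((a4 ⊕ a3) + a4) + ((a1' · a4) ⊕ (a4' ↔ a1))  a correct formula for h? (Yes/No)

No

Evaluate ((a4 ⊕ a3) + a4) + ((a1' · a4) ⊕ (a4' ↔ a1)) on each row and compare to h:
  a1=0, a2=0, a3=0, a4=0: formula gives 0, but h = 1 ✗
Since they disagree at (0,0,0,0), the expression is not a correct formula for h.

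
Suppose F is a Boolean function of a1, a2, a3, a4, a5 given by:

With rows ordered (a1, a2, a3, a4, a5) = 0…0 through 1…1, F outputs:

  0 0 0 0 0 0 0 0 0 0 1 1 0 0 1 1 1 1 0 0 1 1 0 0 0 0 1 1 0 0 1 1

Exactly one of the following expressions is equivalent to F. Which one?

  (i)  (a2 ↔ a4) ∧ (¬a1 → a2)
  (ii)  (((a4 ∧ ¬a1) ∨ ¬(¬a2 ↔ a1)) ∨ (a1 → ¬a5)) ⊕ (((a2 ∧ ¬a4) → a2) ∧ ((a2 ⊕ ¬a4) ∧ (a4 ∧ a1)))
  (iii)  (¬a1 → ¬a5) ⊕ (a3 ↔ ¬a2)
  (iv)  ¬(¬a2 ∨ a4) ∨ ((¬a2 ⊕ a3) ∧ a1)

(ii) fails at (0,0,0,0,0): the formula yields 1, F is 0.
(iii) fails at (0,0,0,0,0): the formula yields 1, F is 0.
(iv) fails at (0,1,0,0,0): the formula yields 1, F is 0.
That leaves (i). Evaluating it on every row reproduces the table of F exactly.

i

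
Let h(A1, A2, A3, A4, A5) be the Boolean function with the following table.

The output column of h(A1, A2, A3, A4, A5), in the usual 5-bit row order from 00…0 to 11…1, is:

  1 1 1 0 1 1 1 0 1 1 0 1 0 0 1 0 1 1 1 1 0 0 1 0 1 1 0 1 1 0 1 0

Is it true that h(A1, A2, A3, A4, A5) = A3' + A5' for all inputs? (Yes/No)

No

Evaluate A3' + A5' on each row and compare to h:
  A1=0, A2=0, A3=0, A4=0, A5=0: formula gives 1, h = 1 ✓
  A1=0, A2=0, A3=0, A4=0, A5=1: formula gives 1, h = 1 ✓
  A1=0, A2=0, A3=0, A4=1, A5=0: formula gives 1, h = 1 ✓
  A1=0, A2=0, A3=0, A4=1, A5=1: formula gives 1, but h = 0 ✗
A single disagreement suffices: at (0,0,0,1,1) they differ, so the formula does not compute h.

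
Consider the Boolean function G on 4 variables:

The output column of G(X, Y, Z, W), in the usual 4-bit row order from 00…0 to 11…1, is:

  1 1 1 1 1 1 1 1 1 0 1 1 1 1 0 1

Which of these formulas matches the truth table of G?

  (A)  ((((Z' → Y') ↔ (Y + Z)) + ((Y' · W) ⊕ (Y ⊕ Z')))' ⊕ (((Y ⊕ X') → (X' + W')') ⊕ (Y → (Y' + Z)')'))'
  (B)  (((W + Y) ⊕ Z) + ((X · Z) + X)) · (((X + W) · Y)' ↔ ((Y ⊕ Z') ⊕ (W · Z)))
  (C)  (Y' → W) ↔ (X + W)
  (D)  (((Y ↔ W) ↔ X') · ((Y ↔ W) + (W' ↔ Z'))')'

D

(A) disagrees with G on (0,0,0,1) (formula → 0, table → 1); rule it out.
(B) disagrees with G on (0,0,0,0) (formula → 0, table → 1); rule it out.
(C) disagrees with G on (0,1,0,0) (formula → 0, table → 1); rule it out.
(D) is the remaining candidate, and it agrees with G on all 16 inputs.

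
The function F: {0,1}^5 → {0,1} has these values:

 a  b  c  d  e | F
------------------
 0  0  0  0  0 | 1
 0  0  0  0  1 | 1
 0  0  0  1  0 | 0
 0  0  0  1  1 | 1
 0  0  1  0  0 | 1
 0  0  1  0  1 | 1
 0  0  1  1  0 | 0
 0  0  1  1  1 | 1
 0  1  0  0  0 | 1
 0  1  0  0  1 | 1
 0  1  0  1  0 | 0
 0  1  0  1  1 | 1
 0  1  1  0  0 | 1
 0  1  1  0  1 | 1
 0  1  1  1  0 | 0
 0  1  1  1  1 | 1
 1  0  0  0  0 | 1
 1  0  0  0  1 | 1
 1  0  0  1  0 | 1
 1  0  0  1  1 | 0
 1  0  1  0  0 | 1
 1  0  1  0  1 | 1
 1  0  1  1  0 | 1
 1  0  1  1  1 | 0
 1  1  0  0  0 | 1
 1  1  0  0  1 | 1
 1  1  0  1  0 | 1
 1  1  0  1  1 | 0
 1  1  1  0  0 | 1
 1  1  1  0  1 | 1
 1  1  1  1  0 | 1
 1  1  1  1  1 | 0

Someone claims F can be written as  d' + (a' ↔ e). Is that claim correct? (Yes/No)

Check the formula against F row by row:
  a=0, b=0, c=0, d=0, e=0: formula gives 1, F = 1 ✓
  a=0, b=0, c=0, d=0, e=1: formula gives 1, F = 1 ✓
  a=0, b=0, c=0, d=1, e=0: formula gives 0, F = 0 ✓
  a=0, b=0, c=0, d=1, e=1: formula gives 1, F = 1 ✓
  …and likewise for the remaining 28 rows.
All 32 rows match — the expression computes F exactly.

Yes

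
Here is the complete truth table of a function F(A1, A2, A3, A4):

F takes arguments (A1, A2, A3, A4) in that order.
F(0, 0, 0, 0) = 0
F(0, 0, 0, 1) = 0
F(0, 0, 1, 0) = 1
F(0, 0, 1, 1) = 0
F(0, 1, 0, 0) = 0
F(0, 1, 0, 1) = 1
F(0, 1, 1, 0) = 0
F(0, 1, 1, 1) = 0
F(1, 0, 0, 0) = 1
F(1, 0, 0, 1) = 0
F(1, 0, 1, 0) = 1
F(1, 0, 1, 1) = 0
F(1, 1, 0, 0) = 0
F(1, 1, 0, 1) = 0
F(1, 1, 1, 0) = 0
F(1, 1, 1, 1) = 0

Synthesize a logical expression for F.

F(A1, A2, A3, A4) = (((((not A1 and not A2) and A3) and not A4) or (((not A1 and A2) and not A3) and A4)) or (((A1 and not A2) and not A3) and not A4)) or (((A1 and not A2) and A3) and not A4)

Collect the rows where F=1 — (0,0,1,0), (0,1,0,1), (1,0,0,0), (1,0,1,0) — and write one minterm per row: ¬A1·¬A2·A3·¬A4, ¬A1·A2·¬A3·A4, A1·¬A2·¬A3·¬A4, A1·¬A2·A3·¬A4. Their union (logical OR) reproduces the table exactly.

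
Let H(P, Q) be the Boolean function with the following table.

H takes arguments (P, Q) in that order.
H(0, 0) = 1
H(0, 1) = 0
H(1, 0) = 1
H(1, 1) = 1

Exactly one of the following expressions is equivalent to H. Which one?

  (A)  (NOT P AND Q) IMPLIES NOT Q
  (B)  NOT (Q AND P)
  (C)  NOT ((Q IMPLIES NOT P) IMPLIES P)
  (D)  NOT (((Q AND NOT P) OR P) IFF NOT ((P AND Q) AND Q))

A

(B): at (0,1) it gives 1, but H = 0 — eliminated.
(C): at (0,1) it gives 1, but H = 0 — eliminated.
(D): at (1,0) it gives 0, but H = 1 — eliminated.
That leaves (A). Evaluating it on every row reproduces the table of H exactly.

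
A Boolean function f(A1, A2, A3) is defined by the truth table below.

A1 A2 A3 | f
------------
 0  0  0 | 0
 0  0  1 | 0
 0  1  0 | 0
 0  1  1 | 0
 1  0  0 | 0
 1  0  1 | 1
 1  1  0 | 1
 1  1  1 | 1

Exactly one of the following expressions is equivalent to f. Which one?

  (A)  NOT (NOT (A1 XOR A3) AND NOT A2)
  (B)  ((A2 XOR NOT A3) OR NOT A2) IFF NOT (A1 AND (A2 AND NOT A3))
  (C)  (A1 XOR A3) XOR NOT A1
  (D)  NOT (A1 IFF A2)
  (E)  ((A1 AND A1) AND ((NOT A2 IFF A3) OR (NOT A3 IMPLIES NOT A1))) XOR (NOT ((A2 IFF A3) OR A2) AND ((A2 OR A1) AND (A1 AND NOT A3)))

E

(A) fails at (0,0,1): the formula yields 1, f is 0.
(B) fails at (0,0,0): the formula yields 1, f is 0.
(C) fails at (0,0,0): the formula yields 1, f is 0.
(D) fails at (0,1,0): the formula yields 1, f is 0.
Only (E) survives; checking it on all 8 rows confirms it matches f.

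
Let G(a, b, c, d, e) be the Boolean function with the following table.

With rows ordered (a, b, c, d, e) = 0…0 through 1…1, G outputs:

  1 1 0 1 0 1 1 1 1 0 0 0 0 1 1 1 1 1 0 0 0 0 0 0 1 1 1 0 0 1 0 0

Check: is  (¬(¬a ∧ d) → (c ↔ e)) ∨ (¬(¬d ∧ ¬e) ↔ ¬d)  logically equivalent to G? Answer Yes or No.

Evaluate (¬(¬a ∧ d) → (c ↔ e)) ∨ (¬(¬d ∧ ¬e) ↔ ¬d) on each row and compare to G:
  a=0, b=0, c=0, d=0, e=0: formula gives 1, G = 1 ✓
  a=0, b=0, c=0, d=0, e=1: formula gives 1, G = 1 ✓
  a=0, b=0, c=0, d=1, e=0: formula gives 1, but G = 0 ✗
A single disagreement suffices: at (0,0,0,1,0) they differ, so the formula does not compute G.

No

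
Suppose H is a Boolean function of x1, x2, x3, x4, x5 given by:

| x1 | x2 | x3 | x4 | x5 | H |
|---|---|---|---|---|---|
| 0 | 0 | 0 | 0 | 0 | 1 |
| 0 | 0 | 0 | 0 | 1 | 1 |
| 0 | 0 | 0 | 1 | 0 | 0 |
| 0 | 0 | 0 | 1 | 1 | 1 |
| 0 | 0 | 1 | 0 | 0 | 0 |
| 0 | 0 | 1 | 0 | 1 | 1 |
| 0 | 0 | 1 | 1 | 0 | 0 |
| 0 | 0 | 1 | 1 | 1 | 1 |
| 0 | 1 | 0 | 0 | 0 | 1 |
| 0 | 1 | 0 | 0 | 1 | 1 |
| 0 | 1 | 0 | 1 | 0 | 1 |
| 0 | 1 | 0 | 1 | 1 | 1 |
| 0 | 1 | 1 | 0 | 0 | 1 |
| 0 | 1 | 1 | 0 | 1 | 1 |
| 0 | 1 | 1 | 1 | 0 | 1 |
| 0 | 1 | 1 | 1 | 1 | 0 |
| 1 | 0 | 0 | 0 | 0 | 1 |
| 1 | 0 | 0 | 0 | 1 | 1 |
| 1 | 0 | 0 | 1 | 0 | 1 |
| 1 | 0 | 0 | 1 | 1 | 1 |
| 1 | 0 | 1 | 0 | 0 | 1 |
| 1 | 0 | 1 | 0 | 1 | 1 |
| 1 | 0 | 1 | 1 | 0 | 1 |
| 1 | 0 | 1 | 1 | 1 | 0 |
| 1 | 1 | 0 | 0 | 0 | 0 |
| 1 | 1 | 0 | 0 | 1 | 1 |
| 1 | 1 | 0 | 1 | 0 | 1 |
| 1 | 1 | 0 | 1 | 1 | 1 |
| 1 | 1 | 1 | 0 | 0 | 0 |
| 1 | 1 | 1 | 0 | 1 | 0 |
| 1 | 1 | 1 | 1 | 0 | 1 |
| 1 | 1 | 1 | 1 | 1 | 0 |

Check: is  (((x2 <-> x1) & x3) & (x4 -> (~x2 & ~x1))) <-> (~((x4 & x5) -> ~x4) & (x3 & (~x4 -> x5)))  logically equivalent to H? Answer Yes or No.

Evaluate (((x2 <-> x1) & x3) & (x4 -> (~x2 & ~x1))) <-> (~((x4 & x5) -> ~x4) & (x3 & (~x4 -> x5))) on each row and compare to H:
  x1=0, x2=0, x3=0, x4=0, x5=0: formula gives 1, H = 1 ✓
  x1=0, x2=0, x3=0, x4=0, x5=1: formula gives 1, H = 1 ✓
  x1=0, x2=0, x3=0, x4=1, x5=0: formula gives 1, but H = 0 ✗
A single disagreement suffices: at (0,0,0,1,0) they differ, so the formula does not compute H.

No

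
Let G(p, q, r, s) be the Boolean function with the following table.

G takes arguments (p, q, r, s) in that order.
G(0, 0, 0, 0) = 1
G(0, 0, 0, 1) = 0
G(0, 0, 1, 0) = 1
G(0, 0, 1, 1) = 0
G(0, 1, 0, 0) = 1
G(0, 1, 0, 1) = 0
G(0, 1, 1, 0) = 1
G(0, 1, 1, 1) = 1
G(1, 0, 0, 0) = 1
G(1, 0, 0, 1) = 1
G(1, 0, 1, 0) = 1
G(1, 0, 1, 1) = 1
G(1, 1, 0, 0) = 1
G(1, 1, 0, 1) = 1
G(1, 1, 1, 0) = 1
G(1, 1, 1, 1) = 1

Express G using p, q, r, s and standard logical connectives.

G is 0 on only 3 rows — (0,0,0,1), (0,0,1,1), (0,1,0,1). Writing each as a minterm (¬p·¬q·¬r·s, ¬p·¬q·r·s, ¬p·q·¬r·s) and OR-ing them characterizes exactly where G=0, so G is the negation of that disjunction.

G(p, q, r, s) = not (((((not p and not q) and not r) and s) or (((not p and not q) and r) and s)) or (((not p and q) and not r) and s))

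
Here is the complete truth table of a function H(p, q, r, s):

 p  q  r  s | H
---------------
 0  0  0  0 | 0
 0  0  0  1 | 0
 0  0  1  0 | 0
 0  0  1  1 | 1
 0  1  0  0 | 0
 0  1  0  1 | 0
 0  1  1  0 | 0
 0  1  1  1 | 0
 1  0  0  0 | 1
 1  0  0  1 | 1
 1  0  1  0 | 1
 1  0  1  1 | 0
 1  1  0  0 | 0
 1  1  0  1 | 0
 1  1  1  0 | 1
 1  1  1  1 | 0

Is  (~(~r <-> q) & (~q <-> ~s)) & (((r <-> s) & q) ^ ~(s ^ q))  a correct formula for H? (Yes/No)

Check the formula against H row by row:
  p=0, q=0, r=0, s=0: formula gives 1, but H = 0 ✗
Since they disagree at (0,0,0,0), the expression is not a correct formula for H.

No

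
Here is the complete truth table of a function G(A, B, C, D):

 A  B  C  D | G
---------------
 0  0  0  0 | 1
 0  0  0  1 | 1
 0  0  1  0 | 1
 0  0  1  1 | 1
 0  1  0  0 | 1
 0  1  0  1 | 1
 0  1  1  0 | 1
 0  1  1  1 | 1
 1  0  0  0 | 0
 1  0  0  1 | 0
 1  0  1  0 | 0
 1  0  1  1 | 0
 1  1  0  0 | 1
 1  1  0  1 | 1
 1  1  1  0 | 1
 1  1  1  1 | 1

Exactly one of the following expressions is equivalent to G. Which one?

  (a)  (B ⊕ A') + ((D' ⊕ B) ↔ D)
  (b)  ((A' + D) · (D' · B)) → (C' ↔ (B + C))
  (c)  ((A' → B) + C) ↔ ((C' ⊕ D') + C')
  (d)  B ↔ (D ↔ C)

a

(b) disagrees with G on (0,1,1,0) (formula → 0, table → 1); rule it out.
(c) disagrees with G on (0,0,0,0) (formula → 0, table → 1); rule it out.
(d) disagrees with G on (0,0,0,0) (formula → 0, table → 1); rule it out.
That leaves (a). Evaluating it on every row reproduces the table of G exactly.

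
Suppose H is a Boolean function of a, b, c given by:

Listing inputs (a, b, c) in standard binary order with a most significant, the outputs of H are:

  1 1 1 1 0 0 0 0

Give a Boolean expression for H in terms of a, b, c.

H(a, b, c) = NOT a

The output is the negation of a.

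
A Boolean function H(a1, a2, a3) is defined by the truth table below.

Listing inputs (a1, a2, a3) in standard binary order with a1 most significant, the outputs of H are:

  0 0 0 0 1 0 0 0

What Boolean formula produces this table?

H is 1 on exactly one input, (1,0,0), whose minterm is a1·¬a2·¬a3. So H is just that conjunction.

H(a1, a2, a3) = (a1 · a2') · a3'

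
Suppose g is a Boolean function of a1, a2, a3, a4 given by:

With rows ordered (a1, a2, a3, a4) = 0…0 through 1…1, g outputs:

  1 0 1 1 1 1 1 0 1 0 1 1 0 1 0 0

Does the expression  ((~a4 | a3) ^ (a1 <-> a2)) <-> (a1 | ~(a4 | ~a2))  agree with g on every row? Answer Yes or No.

Test each input against both g and the formula:
  a1=0, a2=0, a3=0, a4=0: formula gives 1, g = 1 ✓
  a1=0, a2=0, a3=0, a4=1: formula gives 0, g = 0 ✓
  a1=0, a2=0, a3=1, a4=0: formula gives 1, g = 1 ✓
  a1=0, a2=0, a3=1, a4=1: formula gives 1, g = 1 ✓
  …and likewise for the remaining 12 rows.
Every row agrees, so the formula is equivalent.

Yes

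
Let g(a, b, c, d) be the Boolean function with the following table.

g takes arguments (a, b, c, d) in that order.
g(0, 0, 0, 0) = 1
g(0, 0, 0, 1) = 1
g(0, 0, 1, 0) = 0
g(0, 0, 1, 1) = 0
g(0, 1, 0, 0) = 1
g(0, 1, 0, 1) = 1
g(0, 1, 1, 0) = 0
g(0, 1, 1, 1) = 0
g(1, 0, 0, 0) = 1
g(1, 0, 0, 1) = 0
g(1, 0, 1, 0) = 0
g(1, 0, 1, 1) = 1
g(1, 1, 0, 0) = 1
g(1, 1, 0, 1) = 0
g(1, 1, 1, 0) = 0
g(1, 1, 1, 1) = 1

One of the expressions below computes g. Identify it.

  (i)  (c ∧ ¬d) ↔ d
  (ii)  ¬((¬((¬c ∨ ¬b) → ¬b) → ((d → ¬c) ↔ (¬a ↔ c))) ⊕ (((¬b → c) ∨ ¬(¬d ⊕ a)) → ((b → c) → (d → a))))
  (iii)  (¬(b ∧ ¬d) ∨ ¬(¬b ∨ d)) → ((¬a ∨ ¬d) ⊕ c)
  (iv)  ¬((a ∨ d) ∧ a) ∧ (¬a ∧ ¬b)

iii

(i) disagrees with g on (0,0,0,1) (formula → 0, table → 1); rule it out.
(ii) disagrees with g on (0,0,0,1) (formula → 0, table → 1); rule it out.
(iv) disagrees with g on (0,0,1,0) (formula → 1, table → 0); rule it out.
That leaves (iii). Evaluating it on every row reproduces the table of g exactly.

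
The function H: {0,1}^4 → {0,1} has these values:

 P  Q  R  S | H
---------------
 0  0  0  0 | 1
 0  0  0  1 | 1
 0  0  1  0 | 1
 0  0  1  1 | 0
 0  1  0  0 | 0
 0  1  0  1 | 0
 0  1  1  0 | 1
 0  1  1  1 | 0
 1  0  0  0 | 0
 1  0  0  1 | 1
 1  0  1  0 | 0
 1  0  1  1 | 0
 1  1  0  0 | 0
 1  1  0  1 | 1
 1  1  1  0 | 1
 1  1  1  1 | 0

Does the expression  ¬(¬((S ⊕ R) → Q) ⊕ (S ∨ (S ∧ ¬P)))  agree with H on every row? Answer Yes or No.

No

Check the formula against H row by row:
  P=0, Q=0, R=0, S=0: formula gives 1, H = 1 ✓
  P=0, Q=0, R=0, S=1: formula gives 1, H = 1 ✓
  P=0, Q=0, R=1, S=0: formula gives 0, but H = 1 ✗
Row (0,0,1,0) is a counterexample, so the formula is not equivalent to H.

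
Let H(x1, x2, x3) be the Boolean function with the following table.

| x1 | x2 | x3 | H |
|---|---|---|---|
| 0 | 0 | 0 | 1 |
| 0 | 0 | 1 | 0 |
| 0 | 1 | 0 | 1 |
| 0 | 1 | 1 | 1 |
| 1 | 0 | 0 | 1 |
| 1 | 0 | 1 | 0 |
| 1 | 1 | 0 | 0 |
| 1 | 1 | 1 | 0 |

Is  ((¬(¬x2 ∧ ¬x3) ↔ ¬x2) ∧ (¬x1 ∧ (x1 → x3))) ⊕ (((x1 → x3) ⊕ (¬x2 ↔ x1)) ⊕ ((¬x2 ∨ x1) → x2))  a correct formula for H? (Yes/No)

No

Test each input against both H and the formula:
  x1=0, x2=0, x3=0: formula gives 1, H = 1 ✓
  x1=0, x2=0, x3=1: formula gives 0, H = 0 ✓
  x1=0, x2=1, x3=0: formula gives 1, H = 1 ✓
  x1=0, x2=1, x3=1: formula gives 1, H = 1 ✓
  x1=1, x2=0, x3=0: formula gives 1, H = 1 ✓
  …
  x1=1, x2=1, x3=0: formula gives 1, but H = 0 ✗
Row (1,1,0) is a counterexample, so the formula is not equivalent to H.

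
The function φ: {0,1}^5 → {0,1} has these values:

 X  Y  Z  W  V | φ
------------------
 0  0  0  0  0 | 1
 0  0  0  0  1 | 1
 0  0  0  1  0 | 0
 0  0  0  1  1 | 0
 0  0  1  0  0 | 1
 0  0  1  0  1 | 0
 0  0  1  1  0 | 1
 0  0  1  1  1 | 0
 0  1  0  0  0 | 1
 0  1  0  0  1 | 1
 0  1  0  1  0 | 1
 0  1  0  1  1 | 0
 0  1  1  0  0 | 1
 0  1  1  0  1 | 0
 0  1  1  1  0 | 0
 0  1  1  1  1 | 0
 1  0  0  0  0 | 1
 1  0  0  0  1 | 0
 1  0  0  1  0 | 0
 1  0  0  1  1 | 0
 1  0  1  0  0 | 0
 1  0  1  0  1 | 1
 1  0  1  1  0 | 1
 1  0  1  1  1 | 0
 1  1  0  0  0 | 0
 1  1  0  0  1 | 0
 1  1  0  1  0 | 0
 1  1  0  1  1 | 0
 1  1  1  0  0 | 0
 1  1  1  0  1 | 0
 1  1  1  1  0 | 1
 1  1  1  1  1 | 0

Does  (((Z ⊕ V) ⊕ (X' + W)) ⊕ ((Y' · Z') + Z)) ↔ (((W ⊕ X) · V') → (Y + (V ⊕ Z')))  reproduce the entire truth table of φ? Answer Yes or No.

Test each input against both φ and the formula:
  X=0, Y=0, Z=0, W=0, V=0: formula gives 0, but φ = 1 ✗
A single disagreement suffices: at (0,0,0,0,0) they differ, so the formula does not compute φ.

No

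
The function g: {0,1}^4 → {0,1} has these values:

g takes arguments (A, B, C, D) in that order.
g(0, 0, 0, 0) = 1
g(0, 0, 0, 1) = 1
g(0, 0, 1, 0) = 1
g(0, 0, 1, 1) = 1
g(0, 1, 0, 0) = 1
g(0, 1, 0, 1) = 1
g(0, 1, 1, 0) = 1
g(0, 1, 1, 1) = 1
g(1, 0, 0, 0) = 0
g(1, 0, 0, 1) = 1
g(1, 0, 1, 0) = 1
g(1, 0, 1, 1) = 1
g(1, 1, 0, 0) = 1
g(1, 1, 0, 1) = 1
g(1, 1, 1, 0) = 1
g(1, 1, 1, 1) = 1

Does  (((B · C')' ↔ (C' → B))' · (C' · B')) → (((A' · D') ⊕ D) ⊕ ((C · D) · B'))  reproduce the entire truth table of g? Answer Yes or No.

Test each input against both g and the formula:
  A=0, B=0, C=0, D=0: formula gives 1, g = 1 ✓
  A=0, B=0, C=0, D=1: formula gives 1, g = 1 ✓
  A=0, B=0, C=1, D=0: formula gives 1, g = 1 ✓
  A=0, B=0, C=1, D=1: formula gives 1, g = 1 ✓
  … (the remaining 12 rows also agree.)
All 16 rows match — the expression computes g exactly.

Yes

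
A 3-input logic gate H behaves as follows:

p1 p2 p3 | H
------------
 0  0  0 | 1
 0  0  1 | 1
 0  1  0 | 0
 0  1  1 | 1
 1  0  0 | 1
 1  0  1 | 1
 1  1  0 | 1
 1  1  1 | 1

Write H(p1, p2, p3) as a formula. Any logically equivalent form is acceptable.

H(p1, p2, p3) = not ((not p1 and p2) and not p3)

H is 0 on exactly one input, (0,1,0), whose minterm is ¬p1·p2·¬p3. So H is the negation of that single conjunction.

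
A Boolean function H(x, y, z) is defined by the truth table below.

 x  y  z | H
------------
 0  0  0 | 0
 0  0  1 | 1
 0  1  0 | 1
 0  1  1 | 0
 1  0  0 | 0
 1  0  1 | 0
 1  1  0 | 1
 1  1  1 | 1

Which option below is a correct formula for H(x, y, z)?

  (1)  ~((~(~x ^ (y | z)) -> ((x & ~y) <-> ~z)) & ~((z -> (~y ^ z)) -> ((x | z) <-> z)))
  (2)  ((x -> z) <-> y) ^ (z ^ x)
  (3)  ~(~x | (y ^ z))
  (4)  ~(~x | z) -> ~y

2

(1): at (0,0,0) it gives 1, but H = 0 — eliminated.
(3): at (0,0,1) it gives 0, but H = 1 — eliminated.
(4): at (0,0,0) it gives 1, but H = 0 — eliminated.
Only (2) survives; checking it on all 8 rows confirms it matches H.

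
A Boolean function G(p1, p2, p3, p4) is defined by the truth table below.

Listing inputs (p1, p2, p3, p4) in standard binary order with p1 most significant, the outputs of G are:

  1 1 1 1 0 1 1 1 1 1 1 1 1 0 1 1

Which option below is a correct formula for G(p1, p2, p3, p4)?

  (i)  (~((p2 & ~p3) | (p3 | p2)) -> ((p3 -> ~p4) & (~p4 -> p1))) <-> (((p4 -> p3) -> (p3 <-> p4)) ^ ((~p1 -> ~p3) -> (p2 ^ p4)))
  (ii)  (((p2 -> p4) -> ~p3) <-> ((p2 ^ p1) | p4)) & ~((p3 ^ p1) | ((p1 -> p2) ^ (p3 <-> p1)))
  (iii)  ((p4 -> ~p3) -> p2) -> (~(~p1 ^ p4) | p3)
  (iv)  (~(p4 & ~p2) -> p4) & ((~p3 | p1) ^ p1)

(i) fails at (0,0,0,0): the formula yields 0, G is 1.
(ii) fails at (0,0,0,0): the formula yields 0, G is 1.
(iv) fails at (0,0,0,0): the formula yields 0, G is 1.
(iii) is the remaining candidate, and it agrees with G on all 16 inputs.

iii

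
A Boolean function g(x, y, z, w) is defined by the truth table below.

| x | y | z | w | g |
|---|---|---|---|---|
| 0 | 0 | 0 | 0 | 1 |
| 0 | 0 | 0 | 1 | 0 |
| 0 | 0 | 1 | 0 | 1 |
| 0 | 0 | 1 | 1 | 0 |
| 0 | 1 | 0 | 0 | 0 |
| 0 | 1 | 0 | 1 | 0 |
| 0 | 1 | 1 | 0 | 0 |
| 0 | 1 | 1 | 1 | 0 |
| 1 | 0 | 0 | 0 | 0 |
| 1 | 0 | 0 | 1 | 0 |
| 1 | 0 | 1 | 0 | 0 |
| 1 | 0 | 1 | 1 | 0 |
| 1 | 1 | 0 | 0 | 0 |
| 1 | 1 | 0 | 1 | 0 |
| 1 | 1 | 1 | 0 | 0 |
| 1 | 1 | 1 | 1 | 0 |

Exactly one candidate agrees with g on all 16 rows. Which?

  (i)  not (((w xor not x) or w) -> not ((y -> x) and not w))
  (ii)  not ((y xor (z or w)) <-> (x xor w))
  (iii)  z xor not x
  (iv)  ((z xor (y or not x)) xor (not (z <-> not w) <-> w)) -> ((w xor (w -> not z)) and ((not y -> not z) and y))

i

(ii): at (0,0,0,0) it gives 0, but g = 1 — eliminated.
(iii): at (0,0,0,1) it gives 1, but g = 0 — eliminated.
(iv): at (0,0,0,0) it gives 0, but g = 1 — eliminated.
(i) is the remaining candidate, and it agrees with g on all 16 inputs.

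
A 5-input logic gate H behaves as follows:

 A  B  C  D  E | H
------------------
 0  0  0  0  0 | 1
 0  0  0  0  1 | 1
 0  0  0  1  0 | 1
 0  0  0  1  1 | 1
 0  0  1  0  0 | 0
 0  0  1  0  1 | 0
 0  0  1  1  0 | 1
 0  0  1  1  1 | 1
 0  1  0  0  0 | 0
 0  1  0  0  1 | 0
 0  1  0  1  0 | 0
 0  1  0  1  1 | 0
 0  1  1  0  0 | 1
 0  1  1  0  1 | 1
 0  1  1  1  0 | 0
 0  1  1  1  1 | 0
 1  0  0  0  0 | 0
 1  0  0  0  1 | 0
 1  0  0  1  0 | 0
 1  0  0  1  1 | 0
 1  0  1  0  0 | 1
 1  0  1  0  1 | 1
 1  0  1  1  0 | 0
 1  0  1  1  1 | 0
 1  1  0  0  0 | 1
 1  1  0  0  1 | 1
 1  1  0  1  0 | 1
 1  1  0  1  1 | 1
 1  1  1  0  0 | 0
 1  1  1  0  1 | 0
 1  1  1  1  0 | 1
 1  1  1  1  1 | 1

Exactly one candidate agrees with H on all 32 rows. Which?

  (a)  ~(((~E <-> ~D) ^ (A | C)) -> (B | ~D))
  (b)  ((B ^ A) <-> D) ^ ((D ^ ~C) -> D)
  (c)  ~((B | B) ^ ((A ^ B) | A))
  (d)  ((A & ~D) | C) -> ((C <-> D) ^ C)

(a) fails at (0,0,0,0,0): the formula yields 0, H is 1.
(c) fails at (0,0,1,0,0): the formula yields 1, H is 0.
(d) fails at (0,0,1,0,0): the formula yields 1, H is 0.
Only (b) survives; checking it on all 32 rows confirms it matches H.

b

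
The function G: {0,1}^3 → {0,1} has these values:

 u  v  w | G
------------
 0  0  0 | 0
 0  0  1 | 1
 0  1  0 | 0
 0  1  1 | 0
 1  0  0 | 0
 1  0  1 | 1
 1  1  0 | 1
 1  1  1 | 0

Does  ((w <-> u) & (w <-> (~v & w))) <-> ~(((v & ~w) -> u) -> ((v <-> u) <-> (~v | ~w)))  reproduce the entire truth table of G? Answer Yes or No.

Test each input against both G and the formula:
  u=0, v=0, w=0: formula gives 0, G = 0 ✓
  u=0, v=0, w=1: formula gives 1, G = 1 ✓
  u=0, v=1, w=0: formula gives 0, G = 0 ✓
  u=0, v=1, w=1: formula gives 1, but G = 0 ✗
Row (0,1,1) is a counterexample, so the formula is not equivalent to G.

No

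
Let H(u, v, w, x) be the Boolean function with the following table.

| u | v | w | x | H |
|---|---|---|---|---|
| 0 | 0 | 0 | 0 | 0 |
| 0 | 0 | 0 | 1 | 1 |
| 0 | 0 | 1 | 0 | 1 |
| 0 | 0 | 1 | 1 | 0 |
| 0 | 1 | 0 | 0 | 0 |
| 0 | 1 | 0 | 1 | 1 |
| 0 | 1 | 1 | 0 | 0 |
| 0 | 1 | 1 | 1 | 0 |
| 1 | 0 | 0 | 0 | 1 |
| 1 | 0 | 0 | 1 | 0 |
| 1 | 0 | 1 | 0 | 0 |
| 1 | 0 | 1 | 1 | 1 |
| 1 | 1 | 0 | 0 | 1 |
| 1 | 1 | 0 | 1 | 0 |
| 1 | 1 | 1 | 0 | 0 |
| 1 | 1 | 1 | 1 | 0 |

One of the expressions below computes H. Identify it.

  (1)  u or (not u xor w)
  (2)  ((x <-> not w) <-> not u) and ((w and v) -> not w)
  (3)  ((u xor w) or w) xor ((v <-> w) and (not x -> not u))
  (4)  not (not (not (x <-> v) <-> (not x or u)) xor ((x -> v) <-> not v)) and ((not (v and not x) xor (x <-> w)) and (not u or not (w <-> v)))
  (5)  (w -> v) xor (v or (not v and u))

2

(1) fails at (0,0,0,0): the formula yields 1, H is 0.
(3) fails at (0,0,0,0): the formula yields 1, H is 0.
(4) fails at (0,0,0,1): the formula yields 0, H is 1.
(5) fails at (0,0,0,0): the formula yields 1, H is 0.
(2) is the remaining candidate, and it agrees with H on all 16 inputs.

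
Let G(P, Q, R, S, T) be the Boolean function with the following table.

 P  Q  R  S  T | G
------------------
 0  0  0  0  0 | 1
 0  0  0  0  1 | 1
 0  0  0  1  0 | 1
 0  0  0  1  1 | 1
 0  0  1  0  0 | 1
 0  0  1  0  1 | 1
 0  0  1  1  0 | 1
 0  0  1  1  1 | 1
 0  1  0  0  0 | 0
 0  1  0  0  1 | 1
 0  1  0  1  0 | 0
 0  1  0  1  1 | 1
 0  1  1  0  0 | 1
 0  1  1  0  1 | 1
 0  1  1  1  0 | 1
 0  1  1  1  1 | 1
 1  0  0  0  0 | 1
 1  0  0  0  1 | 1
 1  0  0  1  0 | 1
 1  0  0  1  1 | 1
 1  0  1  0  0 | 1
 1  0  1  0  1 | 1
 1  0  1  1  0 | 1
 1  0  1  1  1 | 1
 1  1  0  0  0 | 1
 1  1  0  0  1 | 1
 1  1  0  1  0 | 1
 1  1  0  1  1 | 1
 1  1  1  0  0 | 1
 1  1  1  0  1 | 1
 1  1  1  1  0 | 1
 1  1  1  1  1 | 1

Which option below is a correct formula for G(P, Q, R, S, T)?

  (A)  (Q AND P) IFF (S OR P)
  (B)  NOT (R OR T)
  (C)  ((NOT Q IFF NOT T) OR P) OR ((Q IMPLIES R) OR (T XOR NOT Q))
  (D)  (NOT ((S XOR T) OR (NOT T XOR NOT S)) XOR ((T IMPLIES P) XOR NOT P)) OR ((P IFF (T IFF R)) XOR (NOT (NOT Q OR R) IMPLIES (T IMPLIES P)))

(A) disagrees with G on (0,0,0,1,0) (formula → 0, table → 1); rule it out.
(B) disagrees with G on (0,0,0,0,1) (formula → 0, table → 1); rule it out.
(D) disagrees with G on (0,0,0,1,1) (formula → 0, table → 1); rule it out.
Only (C) survives; checking it on all 32 rows confirms it matches G.

C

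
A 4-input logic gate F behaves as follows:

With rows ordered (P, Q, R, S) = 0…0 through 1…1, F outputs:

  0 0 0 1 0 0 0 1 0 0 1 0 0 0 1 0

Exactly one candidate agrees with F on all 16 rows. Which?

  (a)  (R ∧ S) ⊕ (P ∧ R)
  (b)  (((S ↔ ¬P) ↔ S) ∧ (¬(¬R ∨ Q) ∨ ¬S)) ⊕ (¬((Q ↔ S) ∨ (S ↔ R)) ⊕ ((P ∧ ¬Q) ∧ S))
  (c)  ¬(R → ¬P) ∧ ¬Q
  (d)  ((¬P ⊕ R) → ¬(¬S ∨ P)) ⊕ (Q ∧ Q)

a

(b): at (0,0,0,0) it gives 1, but F = 0 — eliminated.
(c): at (0,0,1,1) it gives 0, but F = 1 — eliminated.
(d): at (0,0,0,1) it gives 1, but F = 0 — eliminated.
Only (a) survives; checking it on all 16 rows confirms it matches F.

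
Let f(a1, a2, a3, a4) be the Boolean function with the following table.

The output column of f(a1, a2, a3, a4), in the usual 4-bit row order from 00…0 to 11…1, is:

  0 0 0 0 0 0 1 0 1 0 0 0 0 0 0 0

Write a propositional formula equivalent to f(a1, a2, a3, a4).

f(a1, a2, a3, a4) = (((~a1 & a2) & a3) & ~a4) | (((a1 & ~a2) & ~a3) & ~a4)

f=1 on 2 inputs: (0,1,1,0), (1,0,0,0). Reading each as a conjunction of literals (¬a1·a2·a3·¬a4, a1·¬a2·¬a3·¬a4) and taking the OR gives the canonical DNF.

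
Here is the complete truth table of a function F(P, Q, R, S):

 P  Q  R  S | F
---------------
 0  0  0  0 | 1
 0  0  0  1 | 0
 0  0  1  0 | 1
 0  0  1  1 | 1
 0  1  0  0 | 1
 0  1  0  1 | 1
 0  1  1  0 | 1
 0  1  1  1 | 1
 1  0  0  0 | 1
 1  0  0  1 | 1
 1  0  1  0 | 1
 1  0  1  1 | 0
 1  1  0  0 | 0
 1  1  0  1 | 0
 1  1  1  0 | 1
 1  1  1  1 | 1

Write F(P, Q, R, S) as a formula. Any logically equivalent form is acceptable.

F(P, Q, R, S) = not ((((((not P and not Q) and not R) and S) or (((P and not Q) and R) and S)) or (((P and Q) and not R) and not S)) or (((P and Q) and not R) and S))

F is 0 on only 4 rows — (0,0,0,1), (1,0,1,1), (1,1,0,0), (1,1,0,1). Writing each as a minterm (¬P·¬Q·¬R·S, P·¬Q·R·S, P·Q·¬R·¬S, P·Q·¬R·S) and OR-ing them characterizes exactly where F=0, so F is the negation of that disjunction.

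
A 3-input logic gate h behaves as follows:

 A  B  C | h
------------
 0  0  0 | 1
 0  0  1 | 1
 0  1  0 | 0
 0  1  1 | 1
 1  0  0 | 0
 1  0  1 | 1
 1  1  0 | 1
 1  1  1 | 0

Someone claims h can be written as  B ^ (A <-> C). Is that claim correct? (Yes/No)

Check the formula against h row by row:
  A=0, B=0, C=0: formula gives 1, h = 1 ✓
  A=0, B=0, C=1: formula gives 0, but h = 1 ✗
A single disagreement suffices: at (0,0,1) they differ, so the formula does not compute h.

No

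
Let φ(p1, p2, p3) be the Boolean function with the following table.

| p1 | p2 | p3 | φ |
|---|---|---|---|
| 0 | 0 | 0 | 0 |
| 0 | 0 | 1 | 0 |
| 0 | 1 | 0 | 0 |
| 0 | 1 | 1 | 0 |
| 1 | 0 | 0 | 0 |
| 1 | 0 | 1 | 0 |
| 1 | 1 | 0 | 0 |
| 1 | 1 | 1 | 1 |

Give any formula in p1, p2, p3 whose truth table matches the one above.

φ(p1, p2, p3) = (p1 AND p2) AND p3

The output is 1 only when every input is 1 — the AND of all inputs.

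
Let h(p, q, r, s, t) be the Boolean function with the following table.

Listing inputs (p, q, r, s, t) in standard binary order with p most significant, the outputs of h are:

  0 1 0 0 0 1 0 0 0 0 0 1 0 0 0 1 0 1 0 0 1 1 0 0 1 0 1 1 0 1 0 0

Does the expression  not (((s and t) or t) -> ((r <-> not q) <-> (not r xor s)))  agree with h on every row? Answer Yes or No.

No

Evaluate not (((s and t) or t) -> ((r <-> not q) <-> (not r xor s))) on each row and compare to h:
  p=0, q=0, r=0, s=0, t=0: formula gives 0, h = 0 ✓
  p=0, q=0, r=0, s=0, t=1: formula gives 1, h = 1 ✓
  p=0, q=0, r=0, s=1, t=0: formula gives 0, h = 0 ✓
  p=0, q=0, r=0, s=1, t=1: formula gives 0, h = 0 ✓
  …
  p=1, q=0, r=1, s=0, t=0: formula gives 0, but h = 1 ✗
Row (1,0,1,0,0) is a counterexample, so the formula is not equivalent to h.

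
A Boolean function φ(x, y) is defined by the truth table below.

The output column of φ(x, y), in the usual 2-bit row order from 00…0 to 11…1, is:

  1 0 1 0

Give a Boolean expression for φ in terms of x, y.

The output is the negation of y.

φ(x, y) = NOT y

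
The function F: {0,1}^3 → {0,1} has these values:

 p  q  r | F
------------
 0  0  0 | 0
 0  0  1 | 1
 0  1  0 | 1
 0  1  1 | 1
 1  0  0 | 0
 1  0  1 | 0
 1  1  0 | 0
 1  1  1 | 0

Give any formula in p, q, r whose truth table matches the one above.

F(p, q, r) = (((NOT p AND NOT q) AND r) OR ((NOT p AND q) AND NOT r)) OR ((NOT p AND q) AND r)

The 1-rows are (0,0,1), (0,1,0), (0,1,1). Each contributes one minterm — ¬p·¬q·r; ¬p·q·¬r; ¬p·q·r — and their disjunction is a sum-of-products form of F.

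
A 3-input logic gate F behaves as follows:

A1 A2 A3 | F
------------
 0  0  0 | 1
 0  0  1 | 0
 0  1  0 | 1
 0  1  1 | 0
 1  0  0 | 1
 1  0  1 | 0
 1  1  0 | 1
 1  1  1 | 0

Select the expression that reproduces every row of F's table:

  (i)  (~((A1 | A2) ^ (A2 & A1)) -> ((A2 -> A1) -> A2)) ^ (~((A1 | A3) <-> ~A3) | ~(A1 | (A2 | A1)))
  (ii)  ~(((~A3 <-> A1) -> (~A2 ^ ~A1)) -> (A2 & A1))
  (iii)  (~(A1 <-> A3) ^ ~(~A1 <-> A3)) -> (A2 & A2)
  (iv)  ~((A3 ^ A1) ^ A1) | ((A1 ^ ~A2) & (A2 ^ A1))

(i) fails at (0,0,1): the formula yields 1, F is 0.
(ii) fails at (0,1,1): the formula yields 1, F is 0.
(iii) fails at (0,0,0): the formula yields 0, F is 1.
(iv) is the remaining candidate, and it agrees with F on all 8 inputs.

iv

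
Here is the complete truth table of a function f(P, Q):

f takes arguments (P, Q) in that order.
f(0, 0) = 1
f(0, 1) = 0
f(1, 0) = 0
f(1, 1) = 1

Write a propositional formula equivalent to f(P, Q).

The output is 1 exactly when an even number of inputs are 1 — the complement of 2-way XOR.

f(P, Q) = not (P xor Q)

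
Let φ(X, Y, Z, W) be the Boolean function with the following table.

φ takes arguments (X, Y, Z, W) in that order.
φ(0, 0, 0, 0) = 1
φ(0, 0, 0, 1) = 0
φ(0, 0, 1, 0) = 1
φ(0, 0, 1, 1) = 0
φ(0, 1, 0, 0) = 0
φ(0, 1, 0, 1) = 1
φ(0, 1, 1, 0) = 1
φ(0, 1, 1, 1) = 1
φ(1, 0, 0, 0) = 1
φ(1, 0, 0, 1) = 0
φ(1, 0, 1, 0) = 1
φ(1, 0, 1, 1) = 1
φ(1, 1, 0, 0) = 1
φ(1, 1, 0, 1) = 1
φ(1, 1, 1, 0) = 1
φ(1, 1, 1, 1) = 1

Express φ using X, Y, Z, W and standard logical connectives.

φ(X, Y, Z, W) = ¬((((((¬X ∧ ¬Y) ∧ ¬Z) ∧ W) ∨ (((¬X ∧ ¬Y) ∧ Z) ∧ W)) ∨ (((¬X ∧ Y) ∧ ¬Z) ∧ ¬W)) ∨ (((X ∧ ¬Y) ∧ ¬Z) ∧ W))

There are just 4 zero rows: (0,0,0,1), (0,0,1,1), (0,1,0,0), (1,0,0,1). Their minterms are ¬X·¬Y·¬Z·W, ¬X·¬Y·Z·W, ¬X·Y·¬Z·¬W, X·¬Y·¬Z·W; the OR of those covers precisely the 0-outputs, and negating it yields φ.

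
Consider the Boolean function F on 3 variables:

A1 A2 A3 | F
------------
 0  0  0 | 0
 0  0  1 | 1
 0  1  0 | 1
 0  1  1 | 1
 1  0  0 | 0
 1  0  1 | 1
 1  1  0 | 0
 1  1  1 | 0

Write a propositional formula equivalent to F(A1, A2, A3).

F(A1, A2, A3) = ((((~A1 & ~A2) & A3) | ((~A1 & A2) & ~A3)) | ((~A1 & A2) & A3)) | ((A1 & ~A2) & A3)

The 1-rows are (0,0,1), (0,1,0), (0,1,1), (1,0,1). Each contributes one minterm — ¬A1·¬A2·A3; ¬A1·A2·¬A3; ¬A1·A2·A3; A1·¬A2·A3 — and their disjunction is a sum-of-products form of F.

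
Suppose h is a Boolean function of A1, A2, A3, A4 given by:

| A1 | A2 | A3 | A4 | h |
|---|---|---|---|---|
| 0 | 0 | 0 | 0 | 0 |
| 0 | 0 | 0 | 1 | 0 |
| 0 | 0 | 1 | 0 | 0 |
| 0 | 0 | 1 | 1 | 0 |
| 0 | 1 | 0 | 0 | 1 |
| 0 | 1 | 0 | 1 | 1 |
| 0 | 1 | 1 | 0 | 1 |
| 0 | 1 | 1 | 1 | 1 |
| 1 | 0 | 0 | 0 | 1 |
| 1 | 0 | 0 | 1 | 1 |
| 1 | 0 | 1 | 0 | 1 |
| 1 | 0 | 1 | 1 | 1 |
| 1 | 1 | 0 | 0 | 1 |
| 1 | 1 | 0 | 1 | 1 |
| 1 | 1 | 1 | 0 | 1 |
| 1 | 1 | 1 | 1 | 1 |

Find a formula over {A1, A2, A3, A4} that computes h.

The 0-rows are (0,0,0,0), (0,0,0,1), (0,0,1,0), (0,0,1,1). Take each as a conjunction (¬A1·¬A2·¬A3·¬A4, ¬A1·¬A2·¬A3·A4, ¬A1·¬A2·A3·¬A4, ¬A1·¬A2·A3·A4), form their disjunction, and complement — that gives a formula that is 1 everywhere h is.

h(A1, A2, A3, A4) = ((((((A1' · A2') · A3') · A4') + (((A1' · A2') · A3') · A4)) + (((A1' · A2') · A3) · A4')) + (((A1' · A2') · A3) · A4))'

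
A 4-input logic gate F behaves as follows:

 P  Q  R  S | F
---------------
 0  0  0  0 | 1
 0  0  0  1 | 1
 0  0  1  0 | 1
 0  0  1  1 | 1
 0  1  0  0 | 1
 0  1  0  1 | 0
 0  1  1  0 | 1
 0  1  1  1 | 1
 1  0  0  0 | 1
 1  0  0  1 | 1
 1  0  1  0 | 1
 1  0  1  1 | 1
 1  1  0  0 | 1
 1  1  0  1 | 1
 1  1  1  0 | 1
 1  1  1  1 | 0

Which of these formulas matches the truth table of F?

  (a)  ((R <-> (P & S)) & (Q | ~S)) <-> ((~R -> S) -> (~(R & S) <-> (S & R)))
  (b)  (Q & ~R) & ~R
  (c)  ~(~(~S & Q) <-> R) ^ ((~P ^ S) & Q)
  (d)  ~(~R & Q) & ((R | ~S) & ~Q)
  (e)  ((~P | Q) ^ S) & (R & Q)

a

(b): at (0,0,0,0) it gives 0, but F = 1 — eliminated.
(c): at (0,0,1,0) it gives 0, but F = 1 — eliminated.
(d): at (0,0,0,1) it gives 0, but F = 1 — eliminated.
(e): at (0,0,0,0) it gives 0, but F = 1 — eliminated.
Only (a) survives; checking it on all 16 rows confirms it matches F.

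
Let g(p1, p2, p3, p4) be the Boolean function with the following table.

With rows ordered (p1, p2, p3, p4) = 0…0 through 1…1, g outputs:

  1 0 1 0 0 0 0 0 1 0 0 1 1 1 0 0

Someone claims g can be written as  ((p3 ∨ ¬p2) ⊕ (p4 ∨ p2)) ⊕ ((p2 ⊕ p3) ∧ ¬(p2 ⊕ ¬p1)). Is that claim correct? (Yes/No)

Yes

Evaluate ((p3 ∨ ¬p2) ⊕ (p4 ∨ p2)) ⊕ ((p2 ⊕ p3) ∧ ¬(p2 ⊕ ¬p1)) on each row and compare to g:
  p1=0, p2=0, p3=0, p4=0: formula gives 1, g = 1 ✓
  p1=0, p2=0, p3=0, p4=1: formula gives 0, g = 0 ✓
  p1=0, p2=0, p3=1, p4=0: formula gives 1, g = 1 ✓
  p1=0, p2=0, p3=1, p4=1: formula gives 0, g = 0 ✓
  …and likewise for the remaining 12 rows.
All 16 rows match — the expression computes g exactly.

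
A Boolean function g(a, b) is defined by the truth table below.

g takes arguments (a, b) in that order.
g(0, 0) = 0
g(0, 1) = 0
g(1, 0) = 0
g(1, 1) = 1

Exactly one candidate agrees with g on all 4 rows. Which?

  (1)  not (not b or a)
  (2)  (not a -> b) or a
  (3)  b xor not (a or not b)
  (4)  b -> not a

3

(1) fails at (0,1): the formula yields 1, g is 0.
(2) fails at (0,1): the formula yields 1, g is 0.
(4) fails at (0,0): the formula yields 1, g is 0.
That leaves (3). Evaluating it on every row reproduces the table of g exactly.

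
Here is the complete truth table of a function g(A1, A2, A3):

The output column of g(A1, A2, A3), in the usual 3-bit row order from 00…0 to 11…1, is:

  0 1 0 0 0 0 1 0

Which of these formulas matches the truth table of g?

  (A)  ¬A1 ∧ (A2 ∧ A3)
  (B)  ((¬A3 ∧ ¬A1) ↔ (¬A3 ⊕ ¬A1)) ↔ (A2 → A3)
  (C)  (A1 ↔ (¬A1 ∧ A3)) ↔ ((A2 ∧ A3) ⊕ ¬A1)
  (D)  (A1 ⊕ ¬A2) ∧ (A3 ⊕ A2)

D

(A) disagrees with g on (0,0,1) (formula → 0, table → 1); rule it out.
(B) disagrees with g on (0,0,1) (formula → 0, table → 1); rule it out.
(C) disagrees with g on (0,0,0) (formula → 1, table → 0); rule it out.
That leaves (D). Evaluating it on every row reproduces the table of g exactly.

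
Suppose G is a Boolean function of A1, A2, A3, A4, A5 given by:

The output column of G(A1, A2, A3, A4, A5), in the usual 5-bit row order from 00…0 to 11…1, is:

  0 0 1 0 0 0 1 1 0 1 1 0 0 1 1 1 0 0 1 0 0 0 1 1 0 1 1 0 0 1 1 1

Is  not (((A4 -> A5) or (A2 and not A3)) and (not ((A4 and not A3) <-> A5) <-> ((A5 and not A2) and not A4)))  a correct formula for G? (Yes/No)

Yes

Evaluate not (((A4 -> A5) or (A2 and not A3)) and (not ((A4 and not A3) <-> A5) <-> ((A5 and not A2) and not A4))) on each row and compare to G:
  A1=0, A2=0, A3=0, A4=0, A5=0: formula gives 0, G = 0 ✓
  A1=0, A2=0, A3=0, A4=0, A5=1: formula gives 0, G = 0 ✓
  A1=0, A2=0, A3=0, A4=1, A5=0: formula gives 1, G = 1 ✓
  A1=0, A2=0, A3=0, A4=1, A5=1: formula gives 0, G = 0 ✓
  … (the remaining 28 rows also agree.)
Every row agrees, so the formula is equivalent.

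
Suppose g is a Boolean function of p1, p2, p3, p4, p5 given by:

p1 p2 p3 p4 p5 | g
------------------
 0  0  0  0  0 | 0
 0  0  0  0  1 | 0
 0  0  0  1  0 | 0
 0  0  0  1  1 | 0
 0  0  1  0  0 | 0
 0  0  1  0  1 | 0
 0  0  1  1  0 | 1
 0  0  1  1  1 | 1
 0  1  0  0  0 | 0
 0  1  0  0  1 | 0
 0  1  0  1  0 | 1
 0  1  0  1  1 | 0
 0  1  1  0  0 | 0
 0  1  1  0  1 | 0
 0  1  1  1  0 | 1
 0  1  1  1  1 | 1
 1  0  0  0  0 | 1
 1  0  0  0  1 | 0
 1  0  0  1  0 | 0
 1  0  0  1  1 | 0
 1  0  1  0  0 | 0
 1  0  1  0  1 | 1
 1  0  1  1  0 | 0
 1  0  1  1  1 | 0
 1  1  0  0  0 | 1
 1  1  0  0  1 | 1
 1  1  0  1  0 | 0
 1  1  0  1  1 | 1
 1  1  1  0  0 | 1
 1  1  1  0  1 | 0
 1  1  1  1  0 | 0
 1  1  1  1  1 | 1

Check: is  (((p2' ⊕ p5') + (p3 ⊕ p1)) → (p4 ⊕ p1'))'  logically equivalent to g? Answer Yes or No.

No

Check the formula against g row by row:
  p1=0, p2=0, p3=0, p4=0, p5=0: formula gives 0, g = 0 ✓
  p1=0, p2=0, p3=0, p4=0, p5=1: formula gives 0, g = 0 ✓
  p1=0, p2=0, p3=0, p4=1, p5=0: formula gives 0, g = 0 ✓
  p1=0, p2=0, p3=0, p4=1, p5=1: formula gives 1, but g = 0 ✗
Row (0,0,0,1,1) is a counterexample, so the formula is not equivalent to g.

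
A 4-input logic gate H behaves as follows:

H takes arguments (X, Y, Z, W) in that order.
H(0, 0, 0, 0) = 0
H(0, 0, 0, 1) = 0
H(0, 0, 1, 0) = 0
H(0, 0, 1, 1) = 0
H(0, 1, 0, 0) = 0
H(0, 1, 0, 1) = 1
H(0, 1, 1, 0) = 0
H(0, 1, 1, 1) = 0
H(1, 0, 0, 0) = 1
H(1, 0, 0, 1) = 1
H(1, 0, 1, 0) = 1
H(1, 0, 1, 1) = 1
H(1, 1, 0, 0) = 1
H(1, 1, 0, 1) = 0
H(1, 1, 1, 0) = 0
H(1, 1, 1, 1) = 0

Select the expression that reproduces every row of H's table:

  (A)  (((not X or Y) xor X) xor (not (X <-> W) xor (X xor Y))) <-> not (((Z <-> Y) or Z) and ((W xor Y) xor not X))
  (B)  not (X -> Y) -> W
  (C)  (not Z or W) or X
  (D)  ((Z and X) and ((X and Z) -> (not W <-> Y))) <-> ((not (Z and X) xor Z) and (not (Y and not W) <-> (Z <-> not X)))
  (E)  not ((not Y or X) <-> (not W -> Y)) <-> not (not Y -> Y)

A

(B) fails at (0,0,0,0): the formula yields 1, H is 0.
(C) fails at (0,0,0,0): the formula yields 1, H is 0.
(D) fails at (0,0,0,0): the formula yields 1, H is 0.
(E) fails at (0,0,0,0): the formula yields 1, H is 0.
Only (A) survives; checking it on all 16 rows confirms it matches H.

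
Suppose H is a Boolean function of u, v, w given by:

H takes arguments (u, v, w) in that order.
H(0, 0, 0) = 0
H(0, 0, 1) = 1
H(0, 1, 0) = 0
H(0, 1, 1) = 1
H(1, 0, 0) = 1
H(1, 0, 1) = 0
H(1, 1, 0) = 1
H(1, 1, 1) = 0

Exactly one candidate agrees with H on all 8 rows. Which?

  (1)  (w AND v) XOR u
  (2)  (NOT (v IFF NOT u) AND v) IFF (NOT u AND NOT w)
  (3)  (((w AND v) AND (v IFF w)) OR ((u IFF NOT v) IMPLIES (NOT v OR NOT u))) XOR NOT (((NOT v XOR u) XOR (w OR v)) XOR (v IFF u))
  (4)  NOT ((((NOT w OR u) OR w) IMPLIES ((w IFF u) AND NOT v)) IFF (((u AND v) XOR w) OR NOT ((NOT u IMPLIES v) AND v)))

4

(1) fails at (0,0,1): the formula yields 0, H is 1.
(2) fails at (1,0,1): the formula yields 1, H is 0.
(3) fails at (0,1,0): the formula yields 1, H is 0.
(4) is the remaining candidate, and it agrees with H on all 8 inputs.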